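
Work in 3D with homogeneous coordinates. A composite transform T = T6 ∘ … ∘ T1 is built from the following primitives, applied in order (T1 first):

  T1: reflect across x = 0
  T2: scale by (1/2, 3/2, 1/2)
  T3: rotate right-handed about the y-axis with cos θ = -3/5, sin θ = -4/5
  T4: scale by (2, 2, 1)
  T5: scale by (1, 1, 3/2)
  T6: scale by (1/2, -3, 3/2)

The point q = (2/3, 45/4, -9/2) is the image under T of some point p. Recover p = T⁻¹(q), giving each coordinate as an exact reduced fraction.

T1 = [-1 0 0 0; 0 1 0 0; 0 0 1 0; 0 0 0 1]
T2·T1 = [-1/2 0 0 0; 0 3/2 0 0; 0 0 1/2 0; 0 0 0 1]
T3·…·T1 = [3/10 0 -2/5 0; 0 3/2 0 0; -2/5 0 -3/10 0; 0 0 0 1]
T4·…·T1 = [3/5 0 -4/5 0; 0 3 0 0; -2/5 0 -3/10 0; 0 0 0 1]
T5·…·T1 = [3/5 0 -4/5 0; 0 3 0 0; -3/5 0 -9/20 0; 0 0 0 1]
T6·…·T1 = [3/10 0 -2/5 0; 0 -9 0 0; -9/10 0 -27/40 0; 0 0 0 1]
det M = 81/16; M⁻¹ = [6/5 0 -32/45 0; 0 -1/9 0 0; -8/5 0 -8/15 0; 0 0 0 1]
M⁻¹ · (2/3, 45/4, -9/2)ᵀ = (4, -5/4, 4/3)ᵀ

p = (4, -5/4, 4/3)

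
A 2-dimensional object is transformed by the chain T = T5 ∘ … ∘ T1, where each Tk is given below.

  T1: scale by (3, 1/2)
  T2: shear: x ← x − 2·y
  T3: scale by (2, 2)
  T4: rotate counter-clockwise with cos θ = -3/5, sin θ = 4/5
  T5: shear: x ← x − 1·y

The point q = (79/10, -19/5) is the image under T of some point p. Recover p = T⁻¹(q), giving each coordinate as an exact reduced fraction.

p = (-5/4, -1)

T1 = [3 0 0; 0 1/2 0; 0 0 1]
T2·T1 = [3 -1 0; 0 1/2 0; 0 0 1]
T3·…·T1 = [6 -2 0; 0 1 0; 0 0 1]
T4·…·T1 = [-18/5 2/5 0; 24/5 -11/5 0; 0 0 1]
T5·…·T1 = [-42/5 13/5 0; 24/5 -11/5 0; 0 0 1]
det M = 6; M⁻¹ = [-11/30 -13/30 0; -4/5 -7/5 0; 0 0 1]
M⁻¹ · (79/10, -19/5)ᵀ = (-5/4, -1)ᵀ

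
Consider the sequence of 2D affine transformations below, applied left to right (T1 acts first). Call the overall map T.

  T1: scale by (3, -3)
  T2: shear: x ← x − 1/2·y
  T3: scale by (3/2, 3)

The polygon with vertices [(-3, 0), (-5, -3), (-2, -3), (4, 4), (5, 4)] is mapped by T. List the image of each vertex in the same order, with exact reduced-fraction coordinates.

T1 scale by (3, -3): (-3, 0) → (-9, 0); (-5, -3) → (-15, 9); (-2, -3) → (-6, 9); (4, 4) → (12, -12); (5, 4) → (15, -12)
T2 shear: x ← x − 1/2·y: (-9, 0) → (-9, 0); (-15, 9) → (-39/2, 9); (-6, 9) → (-21/2, 9); (12, -12) → (18, -12); (15, -12) → (21, -12)
T3 scale by (3/2, 3): (-9, 0) → (-27/2, 0); (-39/2, 9) → (-117/4, 27); (-21/2, 9) → (-63/4, 27); (18, -12) → (27, -36); (21, -12) → (63/2, -36)

image vertices: (-27/2, 0), (-117/4, 27), (-63/4, 27), (27, -36), (63/2, -36)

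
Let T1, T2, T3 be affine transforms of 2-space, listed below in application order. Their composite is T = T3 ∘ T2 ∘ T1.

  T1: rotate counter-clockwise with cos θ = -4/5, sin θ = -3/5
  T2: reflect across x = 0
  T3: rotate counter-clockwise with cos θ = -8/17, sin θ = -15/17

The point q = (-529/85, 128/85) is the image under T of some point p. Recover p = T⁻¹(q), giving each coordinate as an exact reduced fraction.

p = (5, 4)

T1 = [-4/5 3/5 0; -3/5 -4/5 0; 0 0 1]
T2·T1 = [4/5 -3/5 0; -3/5 -4/5 0; 0 0 1]
T3·…·T1 = [-77/85 -36/85 0; -36/85 77/85 0; 0 0 1]
det M = -1; M⁻¹ = [-77/85 -36/85 0; -36/85 77/85 0; 0 0 1]
M⁻¹ · (-529/85, 128/85)ᵀ = (5, 4)ᵀ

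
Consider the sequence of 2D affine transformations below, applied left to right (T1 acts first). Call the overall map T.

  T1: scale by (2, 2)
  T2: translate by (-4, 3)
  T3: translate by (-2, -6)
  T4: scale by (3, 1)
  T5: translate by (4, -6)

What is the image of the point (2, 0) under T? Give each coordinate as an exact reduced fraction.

T(p) = (-2, -9)

T1 scale by (2, 2): (2, 0) → (4, 0)
T2 translate by (-4, 3): (4, 0) → (0, 3)
T3 translate by (-2, -6): (0, 3) → (-2, -3)
T4 scale by (3, 1): (-2, -3) → (-6, -3)
T5 translate by (4, -6): (-6, -3) → (-2, -9)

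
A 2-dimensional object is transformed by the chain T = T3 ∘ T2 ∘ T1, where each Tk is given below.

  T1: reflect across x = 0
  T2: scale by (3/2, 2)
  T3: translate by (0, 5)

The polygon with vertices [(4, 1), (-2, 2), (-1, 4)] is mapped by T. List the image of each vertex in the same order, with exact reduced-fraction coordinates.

image vertices: (-6, 7), (3, 9), (3/2, 13)

T1 reflect across x = 0: (4, 1) → (-4, 1); (-2, 2) → (2, 2); (-1, 4) → (1, 4)
T2 scale by (3/2, 2): (-4, 1) → (-6, 2); (2, 2) → (3, 4); (1, 4) → (3/2, 8)
T3 translate by (0, 5): (-6, 2) → (-6, 7); (3, 4) → (3, 9); (3/2, 8) → (3/2, 13)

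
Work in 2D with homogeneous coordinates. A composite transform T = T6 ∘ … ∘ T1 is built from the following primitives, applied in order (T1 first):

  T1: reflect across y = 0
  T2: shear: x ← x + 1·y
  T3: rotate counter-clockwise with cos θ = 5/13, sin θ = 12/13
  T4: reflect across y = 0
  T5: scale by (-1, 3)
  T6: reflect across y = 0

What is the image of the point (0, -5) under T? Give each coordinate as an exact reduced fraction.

T1 reflect across y = 0: (0, -5) → (0, 5)
T2 shear: x ← x + 1·y: (0, 5) → (5, 5)
T3 rotate counter-clockwise with cos θ = 5/13, sin θ = 12/13: (5, 5) → (-35/13, 85/13)
T4 reflect across y = 0: (-35/13, 85/13) → (-35/13, -85/13)
T5 scale by (-1, 3): (-35/13, -85/13) → (35/13, -255/13)
T6 reflect across y = 0: (35/13, -255/13) → (35/13, 255/13)

T(p) = (35/13, 255/13)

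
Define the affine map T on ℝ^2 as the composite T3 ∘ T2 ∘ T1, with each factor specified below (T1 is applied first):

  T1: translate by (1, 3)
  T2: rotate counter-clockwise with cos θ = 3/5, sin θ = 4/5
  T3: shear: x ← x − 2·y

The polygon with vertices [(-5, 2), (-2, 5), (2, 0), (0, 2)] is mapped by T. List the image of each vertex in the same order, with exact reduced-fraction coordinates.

T1 translate by (1, 3): (-5, 2) → (-4, 5); (-2, 5) → (-1, 8); (2, 0) → (3, 3); (0, 2) → (1, 5)
T2 rotate counter-clockwise with cos θ = 3/5, sin θ = 4/5: (-4, 5) → (-32/5, -1/5); (-1, 8) → (-7, 4); (3, 3) → (-3/5, 21/5); (1, 5) → (-17/5, 19/5)
T3 shear: x ← x − 2·y: (-32/5, -1/5) → (-6, -1/5); (-7, 4) → (-15, 4); (-3/5, 21/5) → (-9, 21/5); (-17/5, 19/5) → (-11, 19/5)

image vertices: (-6, -1/5), (-15, 4), (-9, 21/5), (-11, 19/5)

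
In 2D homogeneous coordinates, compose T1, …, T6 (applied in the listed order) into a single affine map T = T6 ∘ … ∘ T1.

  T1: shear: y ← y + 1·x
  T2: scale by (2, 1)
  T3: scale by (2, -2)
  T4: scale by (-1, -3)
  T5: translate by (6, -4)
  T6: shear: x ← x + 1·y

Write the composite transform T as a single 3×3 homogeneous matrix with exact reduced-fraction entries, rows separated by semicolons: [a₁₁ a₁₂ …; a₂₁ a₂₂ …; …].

T = [2 6 2; 6 6 -4; 0 0 1]

T1 = [1 0 0; 1 1 0; 0 0 1]
T2·T1 = [2 0 0; 1 1 0; 0 0 1]
T3·…·T1 = [4 0 0; -2 -2 0; 0 0 1]
T4·…·T1 = [-4 0 0; 6 6 0; 0 0 1]
T5·…·T1 = [-4 0 6; 6 6 -4; 0 0 1]
T6·…·T1 = [2 6 2; 6 6 -4; 0 0 1]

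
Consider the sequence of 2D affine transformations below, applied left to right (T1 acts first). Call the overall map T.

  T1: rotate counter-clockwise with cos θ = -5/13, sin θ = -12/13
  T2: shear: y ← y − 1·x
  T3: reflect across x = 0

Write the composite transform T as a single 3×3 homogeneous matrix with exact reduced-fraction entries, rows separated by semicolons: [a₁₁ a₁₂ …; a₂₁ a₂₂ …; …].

T1 = [-5/13 12/13 0; -12/13 -5/13 0; 0 0 1]
T2·T1 = [-5/13 12/13 0; -7/13 -17/13 0; 0 0 1]
T3·…·T1 = [5/13 -12/13 0; -7/13 -17/13 0; 0 0 1]

T = [5/13 -12/13 0; -7/13 -17/13 0; 0 0 1]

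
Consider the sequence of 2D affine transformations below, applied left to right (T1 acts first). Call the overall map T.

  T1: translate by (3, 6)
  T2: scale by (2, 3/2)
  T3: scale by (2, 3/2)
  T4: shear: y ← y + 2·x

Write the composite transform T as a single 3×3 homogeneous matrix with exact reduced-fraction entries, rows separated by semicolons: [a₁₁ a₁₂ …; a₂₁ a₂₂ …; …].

T = [4 0 12; 8 9/4 75/2; 0 0 1]

T1 = [1 0 3; 0 1 6; 0 0 1]
T2·T1 = [2 0 6; 0 3/2 9; 0 0 1]
T3·…·T1 = [4 0 12; 0 9/4 27/2; 0 0 1]
T4·…·T1 = [4 0 12; 8 9/4 75/2; 0 0 1]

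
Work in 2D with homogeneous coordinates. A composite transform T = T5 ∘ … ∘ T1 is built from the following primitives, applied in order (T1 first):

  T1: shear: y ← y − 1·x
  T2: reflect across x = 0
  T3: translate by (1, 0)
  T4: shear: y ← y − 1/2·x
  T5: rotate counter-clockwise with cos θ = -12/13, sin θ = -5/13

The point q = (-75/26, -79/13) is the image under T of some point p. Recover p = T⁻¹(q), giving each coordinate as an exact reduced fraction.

p = (-4, 3)

T1 = [1 0 0; -1 1 0; 0 0 1]
T2·T1 = [-1 0 0; -1 1 0; 0 0 1]
T3·…·T1 = [-1 0 1; -1 1 0; 0 0 1]
T4·…·T1 = [-1 0 1; -1/2 1 -1/2; 0 0 1]
T5·…·T1 = [19/26 5/13 -29/26; 11/13 -12/13 1/13; 0 0 1]
det M = -1; M⁻¹ = [12/13 5/13 1; 11/13 -19/26 1; 0 0 1]
M⁻¹ · (-75/26, -79/13)ᵀ = (-4, 3)ᵀ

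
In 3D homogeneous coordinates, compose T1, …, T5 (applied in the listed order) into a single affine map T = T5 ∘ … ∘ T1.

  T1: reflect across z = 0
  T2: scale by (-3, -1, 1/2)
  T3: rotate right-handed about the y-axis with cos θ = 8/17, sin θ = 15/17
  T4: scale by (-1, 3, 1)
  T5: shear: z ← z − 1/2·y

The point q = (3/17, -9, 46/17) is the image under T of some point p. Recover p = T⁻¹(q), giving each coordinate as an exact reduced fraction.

T1 = [1 0 0 0; 0 1 0 0; 0 0 -1 0; 0 0 0 1]
T2·T1 = [-3 0 0 0; 0 -1 0 0; 0 0 -1/2 0; 0 0 0 1]
T3·…·T1 = [-24/17 0 -15/34 0; 0 -1 0 0; 45/17 0 -4/17 0; 0 0 0 1]
T4·…·T1 = [24/17 0 15/34 0; 0 -3 0 0; 45/17 0 -4/17 0; 0 0 0 1]
T5·…·T1 = [24/17 0 15/34 0; 0 -3 0 0; 45/17 3/2 -4/17 0; 0 0 0 1]
det M = 9/2; M⁻¹ = [8/51 5/34 5/17 0; 0 -1/3 0 0; 30/17 -8/17 -16/17 0; 0 0 0 1]
M⁻¹ · (3/17, -9, 46/17)ᵀ = (-1/2, 3, 2)ᵀ

p = (-1/2, 3, 2)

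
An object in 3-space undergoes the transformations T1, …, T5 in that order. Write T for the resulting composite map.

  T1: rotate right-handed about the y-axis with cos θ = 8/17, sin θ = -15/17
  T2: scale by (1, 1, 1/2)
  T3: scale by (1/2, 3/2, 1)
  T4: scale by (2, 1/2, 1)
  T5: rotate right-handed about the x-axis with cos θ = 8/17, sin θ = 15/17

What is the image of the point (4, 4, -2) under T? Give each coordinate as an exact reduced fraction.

T(p) = (62/17, 78/289, 941/289)

T1 rotate right-handed about the y-axis with cos θ = 8/17, sin θ = -15/17: (4, 4, -2) → (62/17, 4, 44/17)
T2 scale by (1, 1, 1/2): (62/17, 4, 44/17) → (62/17, 4, 22/17)
T3 scale by (1/2, 3/2, 1): (62/17, 4, 22/17) → (31/17, 6, 22/17)
T4 scale by (2, 1/2, 1): (31/17, 6, 22/17) → (62/17, 3, 22/17)
T5 rotate right-handed about the x-axis with cos θ = 8/17, sin θ = 15/17: (62/17, 3, 22/17) → (62/17, 78/289, 941/289)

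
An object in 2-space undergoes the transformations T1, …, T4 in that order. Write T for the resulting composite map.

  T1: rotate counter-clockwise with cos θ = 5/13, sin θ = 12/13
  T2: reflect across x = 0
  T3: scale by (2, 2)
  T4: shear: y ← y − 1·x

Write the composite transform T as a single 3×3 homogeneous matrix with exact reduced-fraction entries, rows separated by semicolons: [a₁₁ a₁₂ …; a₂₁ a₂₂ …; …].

T = [-10/13 24/13 0; 34/13 -14/13 0; 0 0 1]

T1 = [5/13 -12/13 0; 12/13 5/13 0; 0 0 1]
T2·T1 = [-5/13 12/13 0; 12/13 5/13 0; 0 0 1]
T3·…·T1 = [-10/13 24/13 0; 24/13 10/13 0; 0 0 1]
T4·…·T1 = [-10/13 24/13 0; 34/13 -14/13 0; 0 0 1]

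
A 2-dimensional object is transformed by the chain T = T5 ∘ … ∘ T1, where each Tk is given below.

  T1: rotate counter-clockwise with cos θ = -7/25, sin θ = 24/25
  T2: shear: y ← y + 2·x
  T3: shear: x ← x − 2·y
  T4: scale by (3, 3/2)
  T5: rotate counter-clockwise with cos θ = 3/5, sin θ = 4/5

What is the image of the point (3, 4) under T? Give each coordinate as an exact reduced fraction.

T(p) = (3507/125, 2301/125)

T1 rotate counter-clockwise with cos θ = -7/25, sin θ = 24/25: (3, 4) → (-117/25, 44/25)
T2 shear: y ← y + 2·x: (-117/25, 44/25) → (-117/25, -38/5)
T3 shear: x ← x − 2·y: (-117/25, -38/5) → (263/25, -38/5)
T4 scale by (3, 3/2): (263/25, -38/5) → (789/25, -57/5)
T5 rotate counter-clockwise with cos θ = 3/5, sin θ = 4/5: (789/25, -57/5) → (3507/125, 2301/125)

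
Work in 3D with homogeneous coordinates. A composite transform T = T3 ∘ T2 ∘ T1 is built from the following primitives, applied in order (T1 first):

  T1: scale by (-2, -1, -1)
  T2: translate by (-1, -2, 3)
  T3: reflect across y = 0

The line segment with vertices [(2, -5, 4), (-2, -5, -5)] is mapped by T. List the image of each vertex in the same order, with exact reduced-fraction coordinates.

T1 scale by (-2, -1, -1): (2, -5, 4) → (-4, 5, -4); (-2, -5, -5) → (4, 5, 5)
T2 translate by (-1, -2, 3): (-4, 5, -4) → (-5, 3, -1); (4, 5, 5) → (3, 3, 8)
T3 reflect across y = 0: (-5, 3, -1) → (-5, -3, -1); (3, 3, 8) → (3, -3, 8)

image vertices: (-5, -3, -1), (3, -3, 8)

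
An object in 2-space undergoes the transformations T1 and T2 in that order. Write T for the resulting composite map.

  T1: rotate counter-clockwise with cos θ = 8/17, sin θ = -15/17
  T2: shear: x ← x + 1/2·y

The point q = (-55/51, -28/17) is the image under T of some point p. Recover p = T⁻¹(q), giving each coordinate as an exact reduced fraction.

p = (4/3, -1)

T1 = [8/17 15/17 0; -15/17 8/17 0; 0 0 1]
T2·T1 = [1/34 19/17 0; -15/17 8/17 0; 0 0 1]
det M = 1; M⁻¹ = [8/17 -19/17 0; 15/17 1/34 0; 0 0 1]
M⁻¹ · (-55/51, -28/17)ᵀ = (4/3, -1)ᵀ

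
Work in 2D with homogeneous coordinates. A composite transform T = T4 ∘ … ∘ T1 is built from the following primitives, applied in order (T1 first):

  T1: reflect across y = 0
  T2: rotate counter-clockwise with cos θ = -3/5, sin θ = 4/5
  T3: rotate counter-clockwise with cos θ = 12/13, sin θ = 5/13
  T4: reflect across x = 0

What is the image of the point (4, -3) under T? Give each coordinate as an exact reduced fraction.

T1 reflect across y = 0: (4, -3) → (4, 3)
T2 rotate counter-clockwise with cos θ = -3/5, sin θ = 4/5: (4, 3) → (-24/5, 7/5)
T3 rotate counter-clockwise with cos θ = 12/13, sin θ = 5/13: (-24/5, 7/5) → (-323/65, -36/65)
T4 reflect across x = 0: (-323/65, -36/65) → (323/65, -36/65)

T(p) = (323/65, -36/65)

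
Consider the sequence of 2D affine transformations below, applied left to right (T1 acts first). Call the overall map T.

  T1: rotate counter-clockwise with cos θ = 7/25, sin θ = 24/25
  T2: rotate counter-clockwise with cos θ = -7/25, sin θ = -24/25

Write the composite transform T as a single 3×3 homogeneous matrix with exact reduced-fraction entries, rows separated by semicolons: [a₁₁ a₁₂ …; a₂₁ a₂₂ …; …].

T1 = [7/25 -24/25 0; 24/25 7/25 0; 0 0 1]
T2·T1 = [527/625 336/625 0; -336/625 527/625 0; 0 0 1]

T = [527/625 336/625 0; -336/625 527/625 0; 0 0 1]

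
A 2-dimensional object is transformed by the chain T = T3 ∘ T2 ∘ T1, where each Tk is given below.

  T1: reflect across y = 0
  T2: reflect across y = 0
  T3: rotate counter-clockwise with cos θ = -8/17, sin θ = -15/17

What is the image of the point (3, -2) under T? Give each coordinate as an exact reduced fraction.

T(p) = (-54/17, -29/17)

T1 reflect across y = 0: (3, -2) → (3, 2)
T2 reflect across y = 0: (3, 2) → (3, -2)
T3 rotate counter-clockwise with cos θ = -8/17, sin θ = -15/17: (3, -2) → (-54/17, -29/17)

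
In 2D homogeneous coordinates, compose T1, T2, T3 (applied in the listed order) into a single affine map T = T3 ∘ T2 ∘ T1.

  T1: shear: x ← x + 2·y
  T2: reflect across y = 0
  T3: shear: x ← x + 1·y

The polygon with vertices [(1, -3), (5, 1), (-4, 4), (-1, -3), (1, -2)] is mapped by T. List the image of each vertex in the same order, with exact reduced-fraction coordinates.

image vertices: (-2, 3), (6, -1), (0, -4), (-4, 3), (-1, 2)

T1 shear: x ← x + 2·y: (1, -3) → (-5, -3); (5, 1) → (7, 1); (-4, 4) → (4, 4); (-1, -3) → (-7, -3); (1, -2) → (-3, -2)
T2 reflect across y = 0: (-5, -3) → (-5, 3); (7, 1) → (7, -1); (4, 4) → (4, -4); (-7, -3) → (-7, 3); (-3, -2) → (-3, 2)
T3 shear: x ← x + 1·y: (-5, 3) → (-2, 3); (7, -1) → (6, -1); (4, -4) → (0, -4); (-7, 3) → (-4, 3); (-3, 2) → (-1, 2)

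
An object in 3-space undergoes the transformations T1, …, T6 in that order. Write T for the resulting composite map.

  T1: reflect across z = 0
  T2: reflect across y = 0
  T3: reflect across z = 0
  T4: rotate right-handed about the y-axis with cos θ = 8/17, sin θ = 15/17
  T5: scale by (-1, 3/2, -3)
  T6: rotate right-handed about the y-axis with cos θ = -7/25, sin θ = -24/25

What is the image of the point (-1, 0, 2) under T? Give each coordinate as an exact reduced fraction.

T(p) = (2386/425, 0, 123/425)

T1 reflect across z = 0: (-1, 0, 2) → (-1, 0, -2)
T2 reflect across y = 0: (-1, 0, -2) → (-1, 0, -2)
T3 reflect across z = 0: (-1, 0, -2) → (-1, 0, 2)
T4 rotate right-handed about the y-axis with cos θ = 8/17, sin θ = 15/17: (-1, 0, 2) → (22/17, 0, 31/17)
T5 scale by (-1, 3/2, -3): (22/17, 0, 31/17) → (-22/17, 0, -93/17)
T6 rotate right-handed about the y-axis with cos θ = -7/25, sin θ = -24/25: (-22/17, 0, -93/17) → (2386/425, 0, 123/425)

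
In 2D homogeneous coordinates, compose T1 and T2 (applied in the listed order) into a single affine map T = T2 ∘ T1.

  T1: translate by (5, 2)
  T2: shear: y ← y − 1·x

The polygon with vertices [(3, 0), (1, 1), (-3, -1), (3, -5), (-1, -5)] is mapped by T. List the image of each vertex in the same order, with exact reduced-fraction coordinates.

image vertices: (8, -6), (6, -3), (2, -1), (8, -11), (4, -7)

T1 translate by (5, 2): (3, 0) → (8, 2); (1, 1) → (6, 3); (-3, -1) → (2, 1); (3, -5) → (8, -3); (-1, -5) → (4, -3)
T2 shear: y ← y − 1·x: (8, 2) → (8, -6); (6, 3) → (6, -3); (2, 1) → (2, -1); (8, -3) → (8, -11); (4, -3) → (4, -7)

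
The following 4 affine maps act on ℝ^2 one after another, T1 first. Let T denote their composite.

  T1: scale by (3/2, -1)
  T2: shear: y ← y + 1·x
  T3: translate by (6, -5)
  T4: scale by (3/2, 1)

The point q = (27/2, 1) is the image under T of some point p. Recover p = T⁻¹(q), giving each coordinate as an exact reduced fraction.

p = (2, -3)

T1 = [3/2 0 0; 0 -1 0; 0 0 1]
T2·T1 = [3/2 0 0; 3/2 -1 0; 0 0 1]
T3·…·T1 = [3/2 0 6; 3/2 -1 -5; 0 0 1]
T4·…·T1 = [9/4 0 9; 3/2 -1 -5; 0 0 1]
det M = -9/4; M⁻¹ = [4/9 0 -4; 2/3 -1 -11; 0 0 1]
M⁻¹ · (27/2, 1)ᵀ = (2, -3)ᵀ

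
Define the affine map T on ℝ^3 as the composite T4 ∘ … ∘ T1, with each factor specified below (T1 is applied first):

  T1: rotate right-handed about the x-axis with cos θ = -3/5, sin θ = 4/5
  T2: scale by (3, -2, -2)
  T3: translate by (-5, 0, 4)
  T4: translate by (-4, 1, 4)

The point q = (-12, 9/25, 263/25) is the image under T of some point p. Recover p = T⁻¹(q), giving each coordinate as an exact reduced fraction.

T1 = [1 0 0 0; 0 -3/5 -4/5 0; 0 4/5 -3/5 0; 0 0 0 1]
T2·T1 = [3 0 0 0; 0 6/5 8/5 0; 0 -8/5 6/5 0; 0 0 0 1]
T3·…·T1 = [3 0 0 -5; 0 6/5 8/5 0; 0 -8/5 6/5 4; 0 0 0 1]
T4·…·T1 = [3 0 0 -9; 0 6/5 8/5 1; 0 -8/5 6/5 8; 0 0 0 1]
det M = 12; M⁻¹ = [1/3 0 0 3; 0 3/10 -2/5 29/10; 0 2/5 3/10 -14/5; 0 0 0 1]
M⁻¹ · (-12, 9/25, 263/25)ᵀ = (-1, -6/5, 1/2)ᵀ

p = (-1, -6/5, 1/2)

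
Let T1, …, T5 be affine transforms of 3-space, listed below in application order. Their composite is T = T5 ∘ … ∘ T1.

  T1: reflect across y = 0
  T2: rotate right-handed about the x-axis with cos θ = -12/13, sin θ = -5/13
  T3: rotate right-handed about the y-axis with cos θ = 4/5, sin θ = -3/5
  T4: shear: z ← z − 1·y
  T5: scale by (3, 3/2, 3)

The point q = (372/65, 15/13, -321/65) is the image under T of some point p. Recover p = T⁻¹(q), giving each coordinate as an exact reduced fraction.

p = (1, 0, 2)

T1 = [1 0 0 0; 0 -1 0 0; 0 0 1 0; 0 0 0 1]
T2·T1 = [1 0 0 0; 0 12/13 5/13 0; 0 5/13 -12/13 0; 0 0 0 1]
T3·…·T1 = [4/5 -3/13 36/65 0; 0 12/13 5/13 0; 3/5 4/13 -48/65 0; 0 0 0 1]
T4·…·T1 = [4/5 -3/13 36/65 0; 0 12/13 5/13 0; 3/5 -8/13 -73/65 0; 0 0 0 1]
T5·…·T1 = [12/5 -9/13 108/65 0; 0 18/13 15/26 0; 9/5 -24/13 -219/65 0; 0 0 0 1]
det M = -27/2; M⁻¹ = [4/15 2/5 1/5 0; -1/13 32/39 4/39 0; 12/65 -46/195 -16/65 0; 0 0 0 1]
M⁻¹ · (372/65, 15/13, -321/65)ᵀ = (1, 0, 2)ᵀ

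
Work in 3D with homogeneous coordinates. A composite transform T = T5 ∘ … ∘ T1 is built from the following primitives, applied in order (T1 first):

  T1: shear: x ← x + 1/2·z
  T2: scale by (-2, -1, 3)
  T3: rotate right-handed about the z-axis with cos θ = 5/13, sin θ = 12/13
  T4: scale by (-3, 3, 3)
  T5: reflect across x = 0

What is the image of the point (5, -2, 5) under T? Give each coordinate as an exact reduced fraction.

T(p) = (-297/13, -510/13, 45)

T1 shear: x ← x + 1/2·z: (5, -2, 5) → (15/2, -2, 5)
T2 scale by (-2, -1, 3): (15/2, -2, 5) → (-15, 2, 15)
T3 rotate right-handed about the z-axis with cos θ = 5/13, sin θ = 12/13: (-15, 2, 15) → (-99/13, -170/13, 15)
T4 scale by (-3, 3, 3): (-99/13, -170/13, 15) → (297/13, -510/13, 45)
T5 reflect across x = 0: (297/13, -510/13, 45) → (-297/13, -510/13, 45)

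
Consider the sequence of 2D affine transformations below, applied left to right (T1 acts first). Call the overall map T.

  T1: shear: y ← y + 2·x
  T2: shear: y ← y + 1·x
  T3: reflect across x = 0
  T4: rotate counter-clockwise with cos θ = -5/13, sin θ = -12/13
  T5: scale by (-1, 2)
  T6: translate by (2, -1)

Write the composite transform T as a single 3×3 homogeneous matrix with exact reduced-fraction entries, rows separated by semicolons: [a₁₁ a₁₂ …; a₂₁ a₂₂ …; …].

T = [-41/13 -12/13 2; -6/13 -10/13 -1; 0 0 1]

T1 = [1 0 0; 2 1 0; 0 0 1]
T2·T1 = [1 0 0; 3 1 0; 0 0 1]
T3·…·T1 = [-1 0 0; 3 1 0; 0 0 1]
T4·…·T1 = [41/13 12/13 0; -3/13 -5/13 0; 0 0 1]
T5·…·T1 = [-41/13 -12/13 0; -6/13 -10/13 0; 0 0 1]
T6·…·T1 = [-41/13 -12/13 2; -6/13 -10/13 -1; 0 0 1]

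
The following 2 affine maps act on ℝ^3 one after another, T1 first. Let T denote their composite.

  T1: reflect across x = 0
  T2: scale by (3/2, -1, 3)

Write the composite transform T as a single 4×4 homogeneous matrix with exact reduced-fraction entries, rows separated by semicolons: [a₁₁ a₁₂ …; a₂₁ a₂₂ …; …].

T1 = [-1 0 0 0; 0 1 0 0; 0 0 1 0; 0 0 0 1]
T2·T1 = [-3/2 0 0 0; 0 -1 0 0; 0 0 3 0; 0 0 0 1]

T = [-3/2 0 0 0; 0 -1 0 0; 0 0 3 0; 0 0 0 1]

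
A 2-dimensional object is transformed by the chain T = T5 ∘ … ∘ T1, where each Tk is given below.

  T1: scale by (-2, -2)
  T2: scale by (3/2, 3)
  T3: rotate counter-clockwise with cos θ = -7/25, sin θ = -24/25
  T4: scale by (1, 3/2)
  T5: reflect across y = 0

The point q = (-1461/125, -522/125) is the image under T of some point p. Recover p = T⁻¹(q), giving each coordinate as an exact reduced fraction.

p = (-1/5, 2)

T1 = [-2 0 0; 0 -2 0; 0 0 1]
T2·T1 = [-3 0 0; 0 -6 0; 0 0 1]
T3·…·T1 = [21/25 -144/25 0; 72/25 42/25 0; 0 0 1]
T4·…·T1 = [21/25 -144/25 0; 108/25 63/25 0; 0 0 1]
T5·…·T1 = [21/25 -144/25 0; -108/25 -63/25 0; 0 0 1]
det M = -27; M⁻¹ = [7/75 -16/75 0; -4/25 -7/225 0; 0 0 1]
M⁻¹ · (-1461/125, -522/125)ᵀ = (-1/5, 2)ᵀ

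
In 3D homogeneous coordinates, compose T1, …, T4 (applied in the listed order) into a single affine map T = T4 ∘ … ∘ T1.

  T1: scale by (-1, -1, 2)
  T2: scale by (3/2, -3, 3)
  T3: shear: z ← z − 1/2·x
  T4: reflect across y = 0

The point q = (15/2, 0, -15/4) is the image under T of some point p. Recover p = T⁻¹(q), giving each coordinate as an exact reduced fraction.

T1 = [-1 0 0 0; 0 -1 0 0; 0 0 2 0; 0 0 0 1]
T2·T1 = [-3/2 0 0 0; 0 3 0 0; 0 0 6 0; 0 0 0 1]
T3·…·T1 = [-3/2 0 0 0; 0 3 0 0; 3/4 0 6 0; 0 0 0 1]
T4·…·T1 = [-3/2 0 0 0; 0 -3 0 0; 3/4 0 6 0; 0 0 0 1]
det M = 27; M⁻¹ = [-2/3 0 0 0; 0 -1/3 0 0; 1/12 0 1/6 0; 0 0 0 1]
M⁻¹ · (15/2, 0, -15/4)ᵀ = (-5, 0, 0)ᵀ

p = (-5, 0, 0)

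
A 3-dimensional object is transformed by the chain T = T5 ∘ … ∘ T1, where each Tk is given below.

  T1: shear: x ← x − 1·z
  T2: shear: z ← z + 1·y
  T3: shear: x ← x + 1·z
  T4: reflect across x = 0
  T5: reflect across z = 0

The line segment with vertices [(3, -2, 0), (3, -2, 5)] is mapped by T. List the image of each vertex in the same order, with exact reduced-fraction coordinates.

image vertices: (-1, -2, 2), (-1, -2, -3)

T1 shear: x ← x − 1·z: (3, -2, 0) → (3, -2, 0); (3, -2, 5) → (-2, -2, 5)
T2 shear: z ← z + 1·y: (3, -2, 0) → (3, -2, -2); (-2, -2, 5) → (-2, -2, 3)
T3 shear: x ← x + 1·z: (3, -2, -2) → (1, -2, -2); (-2, -2, 3) → (1, -2, 3)
T4 reflect across x = 0: (1, -2, -2) → (-1, -2, -2); (1, -2, 3) → (-1, -2, 3)
T5 reflect across z = 0: (-1, -2, -2) → (-1, -2, 2); (-1, -2, 3) → (-1, -2, -3)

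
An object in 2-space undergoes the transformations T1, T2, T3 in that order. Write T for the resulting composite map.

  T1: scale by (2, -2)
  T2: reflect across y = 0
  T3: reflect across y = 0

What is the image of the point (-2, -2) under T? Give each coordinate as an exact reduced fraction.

T1 scale by (2, -2): (-2, -2) → (-4, 4)
T2 reflect across y = 0: (-4, 4) → (-4, -4)
T3 reflect across y = 0: (-4, -4) → (-4, 4)

T(p) = (-4, 4)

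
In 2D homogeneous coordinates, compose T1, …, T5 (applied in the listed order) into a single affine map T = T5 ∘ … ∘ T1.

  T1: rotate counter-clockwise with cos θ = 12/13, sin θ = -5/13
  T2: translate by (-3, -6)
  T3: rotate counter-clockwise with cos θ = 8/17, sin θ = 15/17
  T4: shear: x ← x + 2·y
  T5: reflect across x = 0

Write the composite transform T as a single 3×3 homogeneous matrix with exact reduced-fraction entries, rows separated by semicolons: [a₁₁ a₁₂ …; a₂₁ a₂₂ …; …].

T1 = [12/13 5/13 0; -5/13 12/13 0; 0 0 1]
T2·T1 = [12/13 5/13 -3; -5/13 12/13 -6; 0 0 1]
T3·…·T1 = [171/221 -140/221 66/17; 140/221 171/221 -93/17; 0 0 1]
T4·…·T1 = [451/221 202/221 -120/17; 140/221 171/221 -93/17; 0 0 1]
T5·…·T1 = [-451/221 -202/221 120/17; 140/221 171/221 -93/17; 0 0 1]

T = [-451/221 -202/221 120/17; 140/221 171/221 -93/17; 0 0 1]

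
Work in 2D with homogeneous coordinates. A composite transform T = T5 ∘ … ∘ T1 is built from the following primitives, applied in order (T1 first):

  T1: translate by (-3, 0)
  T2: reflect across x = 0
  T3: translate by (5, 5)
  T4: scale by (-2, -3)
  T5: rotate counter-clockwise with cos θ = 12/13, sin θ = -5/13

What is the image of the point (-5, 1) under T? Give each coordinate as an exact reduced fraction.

T(p) = (-402/13, -86/13)

T1 translate by (-3, 0): (-5, 1) → (-8, 1)
T2 reflect across x = 0: (-8, 1) → (8, 1)
T3 translate by (5, 5): (8, 1) → (13, 6)
T4 scale by (-2, -3): (13, 6) → (-26, -18)
T5 rotate counter-clockwise with cos θ = 12/13, sin θ = -5/13: (-26, -18) → (-402/13, -86/13)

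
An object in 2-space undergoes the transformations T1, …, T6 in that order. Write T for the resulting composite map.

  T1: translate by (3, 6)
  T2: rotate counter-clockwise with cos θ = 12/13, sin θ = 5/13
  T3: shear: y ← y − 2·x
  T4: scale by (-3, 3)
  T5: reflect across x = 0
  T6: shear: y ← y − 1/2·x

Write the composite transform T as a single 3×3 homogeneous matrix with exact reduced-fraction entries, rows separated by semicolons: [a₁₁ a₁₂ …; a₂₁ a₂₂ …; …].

T = [36/13 -15/13 18/13; -75/13 147/26 216/13; 0 0 1]

T1 = [1 0 3; 0 1 6; 0 0 1]
T2·T1 = [12/13 -5/13 6/13; 5/13 12/13 87/13; 0 0 1]
T3·…·T1 = [12/13 -5/13 6/13; -19/13 22/13 75/13; 0 0 1]
T4·…·T1 = [-36/13 15/13 -18/13; -57/13 66/13 225/13; 0 0 1]
T5·…·T1 = [36/13 -15/13 18/13; -57/13 66/13 225/13; 0 0 1]
T6·…·T1 = [36/13 -15/13 18/13; -75/13 147/26 216/13; 0 0 1]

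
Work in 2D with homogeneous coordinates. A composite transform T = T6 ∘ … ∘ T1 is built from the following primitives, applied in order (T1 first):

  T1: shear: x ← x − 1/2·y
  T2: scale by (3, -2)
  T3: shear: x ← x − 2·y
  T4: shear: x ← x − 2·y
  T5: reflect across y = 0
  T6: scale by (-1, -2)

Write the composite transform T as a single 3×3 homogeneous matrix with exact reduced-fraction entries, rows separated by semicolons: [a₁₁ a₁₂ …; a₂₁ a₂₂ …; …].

T = [-3 -13/2 0; 0 -4 0; 0 0 1]

T1 = [1 -1/2 0; 0 1 0; 0 0 1]
T2·T1 = [3 -3/2 0; 0 -2 0; 0 0 1]
T3·…·T1 = [3 5/2 0; 0 -2 0; 0 0 1]
T4·…·T1 = [3 13/2 0; 0 -2 0; 0 0 1]
T5·…·T1 = [3 13/2 0; 0 2 0; 0 0 1]
T6·…·T1 = [-3 -13/2 0; 0 -4 0; 0 0 1]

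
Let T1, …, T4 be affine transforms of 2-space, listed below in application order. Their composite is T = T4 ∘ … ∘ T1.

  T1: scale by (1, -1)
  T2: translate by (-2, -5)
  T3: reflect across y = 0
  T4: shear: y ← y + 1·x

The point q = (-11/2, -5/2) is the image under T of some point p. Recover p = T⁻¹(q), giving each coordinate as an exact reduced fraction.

p = (-7/2, -2)

T1 = [1 0 0; 0 -1 0; 0 0 1]
T2·T1 = [1 0 -2; 0 -1 -5; 0 0 1]
T3·…·T1 = [1 0 -2; 0 1 5; 0 0 1]
T4·…·T1 = [1 0 -2; 1 1 3; 0 0 1]
det M = 1; M⁻¹ = [1 0 2; -1 1 -5; 0 0 1]
M⁻¹ · (-11/2, -5/2)ᵀ = (-7/2, -2)ᵀ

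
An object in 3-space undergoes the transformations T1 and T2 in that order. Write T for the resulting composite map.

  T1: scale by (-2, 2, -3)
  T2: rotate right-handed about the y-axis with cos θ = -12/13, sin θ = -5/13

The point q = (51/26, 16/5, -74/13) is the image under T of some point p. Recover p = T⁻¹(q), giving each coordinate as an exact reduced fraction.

p = (2, 8/5, -3/2)

T1 = [-2 0 0 0; 0 2 0 0; 0 0 -3 0; 0 0 0 1]
T2·T1 = [24/13 0 15/13 0; 0 2 0 0; -10/13 0 36/13 0; 0 0 0 1]
det M = 12; M⁻¹ = [6/13 0 -5/26 0; 0 1/2 0 0; 5/39 0 4/13 0; 0 0 0 1]
M⁻¹ · (51/26, 16/5, -74/13)ᵀ = (2, 8/5, -3/2)ᵀ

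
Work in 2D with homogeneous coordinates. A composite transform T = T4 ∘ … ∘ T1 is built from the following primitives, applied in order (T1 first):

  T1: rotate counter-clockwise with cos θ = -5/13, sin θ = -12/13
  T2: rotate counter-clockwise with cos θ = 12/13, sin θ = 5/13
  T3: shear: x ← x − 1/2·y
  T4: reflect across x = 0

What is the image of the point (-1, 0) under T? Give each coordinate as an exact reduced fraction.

T1 rotate counter-clockwise with cos θ = -5/13, sin θ = -12/13: (-1, 0) → (5/13, 12/13)
T2 rotate counter-clockwise with cos θ = 12/13, sin θ = 5/13: (5/13, 12/13) → (0, 1)
T3 shear: x ← x − 1/2·y: (0, 1) → (-1/2, 1)
T4 reflect across x = 0: (-1/2, 1) → (1/2, 1)

T(p) = (1/2, 1)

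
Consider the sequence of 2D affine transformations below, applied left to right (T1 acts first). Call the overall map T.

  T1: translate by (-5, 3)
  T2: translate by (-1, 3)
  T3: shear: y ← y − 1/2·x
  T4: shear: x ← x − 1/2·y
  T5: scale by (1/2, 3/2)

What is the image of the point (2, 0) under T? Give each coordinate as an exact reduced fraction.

T1 translate by (-5, 3): (2, 0) → (-3, 3)
T2 translate by (-1, 3): (-3, 3) → (-4, 6)
T3 shear: y ← y − 1/2·x: (-4, 6) → (-4, 8)
T4 shear: x ← x − 1/2·y: (-4, 8) → (-8, 8)
T5 scale by (1/2, 3/2): (-8, 8) → (-4, 12)

T(p) = (-4, 12)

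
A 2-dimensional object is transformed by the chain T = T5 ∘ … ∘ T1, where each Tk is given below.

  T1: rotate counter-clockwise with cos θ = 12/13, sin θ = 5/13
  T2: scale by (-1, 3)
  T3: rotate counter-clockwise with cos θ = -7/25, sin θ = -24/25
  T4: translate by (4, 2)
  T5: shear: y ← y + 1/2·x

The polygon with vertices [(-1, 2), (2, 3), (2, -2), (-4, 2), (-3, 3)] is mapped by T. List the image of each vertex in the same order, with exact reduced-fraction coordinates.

T1 rotate counter-clockwise with cos θ = 12/13, sin θ = 5/13: (-1, 2) → (-22/13, 19/13); (2, 3) → (9/13, 46/13); (2, -2) → (34/13, -14/13); (-4, 2) → (-58/13, 4/13); (-3, 3) → (-51/13, 21/13)
T2 scale by (-1, 3): (-22/13, 19/13) → (22/13, 57/13); (9/13, 46/13) → (-9/13, 138/13); (34/13, -14/13) → (-34/13, -42/13); (-58/13, 4/13) → (58/13, 12/13); (-51/13, 21/13) → (51/13, 63/13)
T3 rotate counter-clockwise with cos θ = -7/25, sin θ = -24/25: (22/13, 57/13) → (1214/325, -927/325); (-9/13, 138/13) → (135/13, -30/13); (-34/13, -42/13) → (-154/65, 222/65); (58/13, 12/13) → (-118/325, -1476/325); (51/13, 63/13) → (231/65, -333/65)
T4 translate by (4, 2): (1214/325, -927/325) → (2514/325, -277/325); (135/13, -30/13) → (187/13, -4/13); (-154/65, 222/65) → (106/65, 352/65); (-118/325, -1476/325) → (1182/325, -826/325); (231/65, -333/65) → (491/65, -203/65)
T5 shear: y ← y + 1/2·x: (2514/325, -277/325) → (2514/325, 196/65); (187/13, -4/13) → (187/13, 179/26); (106/65, 352/65) → (106/65, 81/13); (1182/325, -826/325) → (1182/325, -47/65); (491/65, -203/65) → (491/65, 17/26)

image vertices: (2514/325, 196/65), (187/13, 179/26), (106/65, 81/13), (1182/325, -47/65), (491/65, 17/26)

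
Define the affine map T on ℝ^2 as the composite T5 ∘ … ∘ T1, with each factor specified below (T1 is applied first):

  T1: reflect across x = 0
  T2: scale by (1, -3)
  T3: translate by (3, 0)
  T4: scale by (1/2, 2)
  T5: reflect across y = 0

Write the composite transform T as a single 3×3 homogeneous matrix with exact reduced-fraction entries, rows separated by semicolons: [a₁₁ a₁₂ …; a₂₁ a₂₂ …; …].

T1 = [-1 0 0; 0 1 0; 0 0 1]
T2·T1 = [-1 0 0; 0 -3 0; 0 0 1]
T3·…·T1 = [-1 0 3; 0 -3 0; 0 0 1]
T4·…·T1 = [-1/2 0 3/2; 0 -6 0; 0 0 1]
T5·…·T1 = [-1/2 0 3/2; 0 6 0; 0 0 1]

T = [-1/2 0 3/2; 0 6 0; 0 0 1]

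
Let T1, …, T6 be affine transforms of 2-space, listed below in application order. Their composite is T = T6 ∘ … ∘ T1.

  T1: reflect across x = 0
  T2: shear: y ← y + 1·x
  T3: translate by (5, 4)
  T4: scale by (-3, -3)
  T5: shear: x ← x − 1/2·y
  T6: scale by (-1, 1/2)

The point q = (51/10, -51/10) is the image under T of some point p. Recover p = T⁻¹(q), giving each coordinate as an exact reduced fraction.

p = (8/5, 1)

T1 = [-1 0 0; 0 1 0; 0 0 1]
T2·T1 = [-1 0 0; -1 1 0; 0 0 1]
T3·…·T1 = [-1 0 5; -1 1 4; 0 0 1]
T4·…·T1 = [3 0 -15; 3 -3 -12; 0 0 1]
T5·…·T1 = [3/2 3/2 -9; 3 -3 -12; 0 0 1]
T6·…·T1 = [-3/2 -3/2 9; 3/2 -3/2 -6; 0 0 1]
det M = 9/2; M⁻¹ = [-1/3 1/3 5; -1/3 -1/3 1; 0 0 1]
M⁻¹ · (51/10, -51/10)ᵀ = (8/5, 1)ᵀ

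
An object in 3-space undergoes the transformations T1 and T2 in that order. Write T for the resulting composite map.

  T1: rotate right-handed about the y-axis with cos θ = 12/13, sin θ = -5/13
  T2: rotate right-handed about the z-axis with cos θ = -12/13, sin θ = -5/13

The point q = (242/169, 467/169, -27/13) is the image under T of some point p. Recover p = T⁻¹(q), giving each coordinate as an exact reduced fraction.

p = (-3, -2, -1)

T1 = [12/13 0 -5/13 0; 0 1 0 0; 5/13 0 12/13 0; 0 0 0 1]
T2·T1 = [-144/169 5/13 60/169 0; -60/169 -12/13 25/169 0; 5/13 0 12/13 0; 0 0 0 1]
det M = 1; M⁻¹ = [-144/169 -60/169 5/13 0; 5/13 -12/13 0 0; 60/169 25/169 12/13 0; 0 0 0 1]
M⁻¹ · (242/169, 467/169, -27/13)ᵀ = (-3, -2, -1)ᵀ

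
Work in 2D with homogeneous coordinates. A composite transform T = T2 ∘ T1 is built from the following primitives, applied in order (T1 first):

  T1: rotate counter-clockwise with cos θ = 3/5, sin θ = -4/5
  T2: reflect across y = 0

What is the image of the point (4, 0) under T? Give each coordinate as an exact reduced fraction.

T(p) = (12/5, 16/5)

T1 rotate counter-clockwise with cos θ = 3/5, sin θ = -4/5: (4, 0) → (12/5, -16/5)
T2 reflect across y = 0: (12/5, -16/5) → (12/5, 16/5)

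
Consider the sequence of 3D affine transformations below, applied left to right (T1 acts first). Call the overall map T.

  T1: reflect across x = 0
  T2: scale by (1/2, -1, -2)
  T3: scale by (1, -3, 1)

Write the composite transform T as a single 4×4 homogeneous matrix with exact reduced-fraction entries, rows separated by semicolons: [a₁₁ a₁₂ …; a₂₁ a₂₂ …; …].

T = [-1/2 0 0 0; 0 3 0 0; 0 0 -2 0; 0 0 0 1]

T1 = [-1 0 0 0; 0 1 0 0; 0 0 1 0; 0 0 0 1]
T2·T1 = [-1/2 0 0 0; 0 -1 0 0; 0 0 -2 0; 0 0 0 1]
T3·…·T1 = [-1/2 0 0 0; 0 3 0 0; 0 0 -2 0; 0 0 0 1]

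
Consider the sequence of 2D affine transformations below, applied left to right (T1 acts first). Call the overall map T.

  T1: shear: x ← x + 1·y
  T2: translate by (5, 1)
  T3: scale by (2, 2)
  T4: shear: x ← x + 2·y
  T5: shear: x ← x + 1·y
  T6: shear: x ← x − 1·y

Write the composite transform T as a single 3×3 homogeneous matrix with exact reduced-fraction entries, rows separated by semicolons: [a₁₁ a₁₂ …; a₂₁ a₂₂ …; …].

T1 = [1 1 0; 0 1 0; 0 0 1]
T2·T1 = [1 1 5; 0 1 1; 0 0 1]
T3·…·T1 = [2 2 10; 0 2 2; 0 0 1]
T4·…·T1 = [2 6 14; 0 2 2; 0 0 1]
T5·…·T1 = [2 8 16; 0 2 2; 0 0 1]
T6·…·T1 = [2 6 14; 0 2 2; 0 0 1]

T = [2 6 14; 0 2 2; 0 0 1]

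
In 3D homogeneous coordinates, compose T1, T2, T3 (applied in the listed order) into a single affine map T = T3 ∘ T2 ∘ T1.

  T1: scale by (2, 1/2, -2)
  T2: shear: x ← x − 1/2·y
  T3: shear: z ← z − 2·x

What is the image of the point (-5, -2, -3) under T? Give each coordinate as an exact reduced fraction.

T(p) = (-19/2, -1, 25)

T1 scale by (2, 1/2, -2): (-5, -2, -3) → (-10, -1, 6)
T2 shear: x ← x − 1/2·y: (-10, -1, 6) → (-19/2, -1, 6)
T3 shear: z ← z − 2·x: (-19/2, -1, 6) → (-19/2, -1, 25)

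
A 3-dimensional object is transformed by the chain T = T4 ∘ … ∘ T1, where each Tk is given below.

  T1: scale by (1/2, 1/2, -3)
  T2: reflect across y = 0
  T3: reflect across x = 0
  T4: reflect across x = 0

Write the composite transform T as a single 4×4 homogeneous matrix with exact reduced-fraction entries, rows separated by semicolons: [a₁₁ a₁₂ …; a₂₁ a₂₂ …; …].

T = [1/2 0 0 0; 0 -1/2 0 0; 0 0 -3 0; 0 0 0 1]

T1 = [1/2 0 0 0; 0 1/2 0 0; 0 0 -3 0; 0 0 0 1]
T2·T1 = [1/2 0 0 0; 0 -1/2 0 0; 0 0 -3 0; 0 0 0 1]
T3·…·T1 = [-1/2 0 0 0; 0 -1/2 0 0; 0 0 -3 0; 0 0 0 1]
T4·…·T1 = [1/2 0 0 0; 0 -1/2 0 0; 0 0 -3 0; 0 0 0 1]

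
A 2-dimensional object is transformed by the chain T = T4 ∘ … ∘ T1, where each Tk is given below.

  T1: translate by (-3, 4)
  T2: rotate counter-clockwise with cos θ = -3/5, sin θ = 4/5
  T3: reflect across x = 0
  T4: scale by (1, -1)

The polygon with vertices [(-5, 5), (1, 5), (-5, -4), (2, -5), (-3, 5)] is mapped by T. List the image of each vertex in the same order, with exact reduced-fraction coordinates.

T1 translate by (-3, 4): (-5, 5) → (-8, 9); (1, 5) → (-2, 9); (-5, -4) → (-8, 0); (2, -5) → (-1, -1); (-3, 5) → (-6, 9)
T2 rotate counter-clockwise with cos θ = -3/5, sin θ = 4/5: (-8, 9) → (-12/5, -59/5); (-2, 9) → (-6, -7); (-8, 0) → (24/5, -32/5); (-1, -1) → (7/5, -1/5); (-6, 9) → (-18/5, -51/5)
T3 reflect across x = 0: (-12/5, -59/5) → (12/5, -59/5); (-6, -7) → (6, -7); (24/5, -32/5) → (-24/5, -32/5); (7/5, -1/5) → (-7/5, -1/5); (-18/5, -51/5) → (18/5, -51/5)
T4 scale by (1, -1): (12/5, -59/5) → (12/5, 59/5); (6, -7) → (6, 7); (-24/5, -32/5) → (-24/5, 32/5); (-7/5, -1/5) → (-7/5, 1/5); (18/5, -51/5) → (18/5, 51/5)

image vertices: (12/5, 59/5), (6, 7), (-24/5, 32/5), (-7/5, 1/5), (18/5, 51/5)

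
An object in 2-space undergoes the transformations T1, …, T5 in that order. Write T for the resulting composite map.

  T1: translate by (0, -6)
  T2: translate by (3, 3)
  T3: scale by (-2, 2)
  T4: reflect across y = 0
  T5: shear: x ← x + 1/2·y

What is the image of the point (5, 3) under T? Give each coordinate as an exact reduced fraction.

T1 translate by (0, -6): (5, 3) → (5, -3)
T2 translate by (3, 3): (5, -3) → (8, 0)
T3 scale by (-2, 2): (8, 0) → (-16, 0)
T4 reflect across y = 0: (-16, 0) → (-16, 0)
T5 shear: x ← x + 1/2·y: (-16, 0) → (-16, 0)

T(p) = (-16, 0)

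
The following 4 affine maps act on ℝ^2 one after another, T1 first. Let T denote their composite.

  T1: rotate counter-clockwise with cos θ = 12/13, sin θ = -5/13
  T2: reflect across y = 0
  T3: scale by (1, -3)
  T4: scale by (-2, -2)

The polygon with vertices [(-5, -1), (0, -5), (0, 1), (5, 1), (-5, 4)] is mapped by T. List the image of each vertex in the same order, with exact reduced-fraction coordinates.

image vertices: (10, -6), (50/13, 360/13), (-10/13, -72/13), (-10, 6), (80/13, -438/13)

T1 rotate counter-clockwise with cos θ = 12/13, sin θ = -5/13: (-5, -1) → (-5, 1); (0, -5) → (-25/13, -60/13); (0, 1) → (5/13, 12/13); (5, 1) → (5, -1); (-5, 4) → (-40/13, 73/13)
T2 reflect across y = 0: (-5, 1) → (-5, -1); (-25/13, -60/13) → (-25/13, 60/13); (5/13, 12/13) → (5/13, -12/13); (5, -1) → (5, 1); (-40/13, 73/13) → (-40/13, -73/13)
T3 scale by (1, -3): (-5, -1) → (-5, 3); (-25/13, 60/13) → (-25/13, -180/13); (5/13, -12/13) → (5/13, 36/13); (5, 1) → (5, -3); (-40/13, -73/13) → (-40/13, 219/13)
T4 scale by (-2, -2): (-5, 3) → (10, -6); (-25/13, -180/13) → (50/13, 360/13); (5/13, 36/13) → (-10/13, -72/13); (5, -3) → (-10, 6); (-40/13, 219/13) → (80/13, -438/13)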